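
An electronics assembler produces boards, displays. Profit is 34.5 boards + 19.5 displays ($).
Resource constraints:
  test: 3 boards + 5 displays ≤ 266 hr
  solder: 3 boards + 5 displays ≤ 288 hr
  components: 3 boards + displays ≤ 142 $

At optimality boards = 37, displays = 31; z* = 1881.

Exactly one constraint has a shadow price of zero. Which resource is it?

solder

test: 266/266 (binding)
solder: 266/288 (slack 22)
components: 142/142 (binding)
By complementary slackness, a constraint with positive slack has shadow price 0 → solder.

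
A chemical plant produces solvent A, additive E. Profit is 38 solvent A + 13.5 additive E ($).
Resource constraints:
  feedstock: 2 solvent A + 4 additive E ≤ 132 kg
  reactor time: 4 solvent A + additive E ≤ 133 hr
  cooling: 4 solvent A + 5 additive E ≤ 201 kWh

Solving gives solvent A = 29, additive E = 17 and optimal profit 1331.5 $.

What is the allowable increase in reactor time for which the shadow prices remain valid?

Binding constraints: reactor time, cooling. The basis is B = [[4,1],[4,5]] with det 16.
Per unit increase in reactor time, x* moves by d = (0.3125, -0.25).
The basis stays optimal until additive E reaches 0; allowable increase = 68 hr.

68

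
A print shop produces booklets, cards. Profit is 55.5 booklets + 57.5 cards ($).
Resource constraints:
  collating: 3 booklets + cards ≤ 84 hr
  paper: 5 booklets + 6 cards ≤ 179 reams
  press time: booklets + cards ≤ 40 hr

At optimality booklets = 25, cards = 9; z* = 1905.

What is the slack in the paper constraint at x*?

0

paper used = 5·25 + 6·9 = 179; slack = 179 − 179 = 0.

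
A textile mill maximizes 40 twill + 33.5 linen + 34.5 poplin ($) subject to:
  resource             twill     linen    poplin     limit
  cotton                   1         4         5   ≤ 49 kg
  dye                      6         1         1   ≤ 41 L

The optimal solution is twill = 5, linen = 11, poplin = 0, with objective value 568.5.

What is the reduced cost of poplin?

-6

Both cotton and dye are binding at x*.
From A_Bᵀ y = c: 1·y_cotton + 6·y_dye = 40; 4·y_cotton + 1·y_dye = 33.5.
→ y_cotton = 7 and y_dye = 5.5.
Reduced cost of poplin: c₃ − yᵀa₃ = 34.5 − (7·5 + 5.5·1) = 34.5 − 40.5 = -6.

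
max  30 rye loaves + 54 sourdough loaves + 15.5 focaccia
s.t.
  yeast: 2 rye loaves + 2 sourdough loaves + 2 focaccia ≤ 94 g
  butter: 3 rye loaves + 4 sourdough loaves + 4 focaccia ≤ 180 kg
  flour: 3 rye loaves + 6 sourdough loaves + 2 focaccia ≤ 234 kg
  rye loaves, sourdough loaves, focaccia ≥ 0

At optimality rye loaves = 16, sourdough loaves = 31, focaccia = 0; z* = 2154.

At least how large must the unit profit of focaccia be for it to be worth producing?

22

Binding: yeast and flour. Non-binding: butter (8 unused).
Since butter is not tight, its dual is 0.
Dual feasibility on the basic columns requires 2·y_yeast + 3·y_flour = 30, 2·y_yeast + 6·y_flour = 54.
→ y_yeast = 3 and y_flour = 8.
focaccia enters the basis when its profit ≥ yᵀa₃ = 3·2 + 8·2 = 22.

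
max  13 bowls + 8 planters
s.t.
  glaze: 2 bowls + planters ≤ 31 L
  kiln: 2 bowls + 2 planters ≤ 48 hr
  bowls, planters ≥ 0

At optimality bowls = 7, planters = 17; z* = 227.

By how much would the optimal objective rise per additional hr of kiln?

At the optimum: glaze uses 31 of 31 (binding); kiln uses 48 of 48 (binding).
Dual feasibility on the basic columns requires 2·y_glaze + 2·y_kiln = 13, 1·y_glaze + 2·y_kiln = 8.
Solving: y_glaze = 5, y_kiln = 1.5.
Shadow price of kiln = 1.5.

1.5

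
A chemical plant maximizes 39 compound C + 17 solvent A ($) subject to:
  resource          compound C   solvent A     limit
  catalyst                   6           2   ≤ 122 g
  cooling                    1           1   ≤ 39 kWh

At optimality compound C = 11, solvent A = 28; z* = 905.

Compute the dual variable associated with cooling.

6

Check each constraint at x*: catalyst 122/122 (tight); cooling 39/39 (tight).
From A_Bᵀ y = c: 6·y_catalyst + 1·y_cooling = 39; 2·y_catalyst + 1·y_cooling = 17.
Solving: y_catalyst = 5.5, y_cooling = 6.
Shadow price of cooling = 6.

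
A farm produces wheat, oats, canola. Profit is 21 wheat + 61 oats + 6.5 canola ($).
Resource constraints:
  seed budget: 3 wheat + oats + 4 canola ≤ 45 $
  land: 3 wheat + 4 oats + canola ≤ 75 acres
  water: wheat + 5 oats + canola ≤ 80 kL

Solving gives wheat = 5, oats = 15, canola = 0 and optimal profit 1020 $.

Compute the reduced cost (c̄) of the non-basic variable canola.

-6.5

Check each constraint at x*: seed budget 30/45 (slack 15); land 75/75 (tight); water 80/80 (tight).
By complementary slackness, y = 0 for the non-binding constraint.
The binding rows give the dual system: 3·y_land + 1·y_water = 21 and 4·y_land + 5·y_water = 61.
→ y_land = 4 and y_water = 9.
Reduced cost of canola: c₃ − yᵀa₃ = 6.5 − (4·1 + 9·1) = 6.5 − 13 = -6.5.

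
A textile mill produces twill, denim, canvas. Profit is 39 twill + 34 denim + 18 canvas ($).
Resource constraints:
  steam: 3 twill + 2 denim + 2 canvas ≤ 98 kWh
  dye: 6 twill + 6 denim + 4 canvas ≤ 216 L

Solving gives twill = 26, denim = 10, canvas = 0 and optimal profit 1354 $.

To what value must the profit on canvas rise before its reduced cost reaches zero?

26

At the optimum: steam uses 98 of 98 (binding); dye uses 216 of 216 (binding).
The binding rows give the dual system: 3·y_steam + 6·y_dye = 39 and 2·y_steam + 6·y_dye = 34.
Solving: y_steam = 5, y_dye = 4.
canvas enters the basis when its profit ≥ yᵀa₃ = 5·2 + 4·4 = 26.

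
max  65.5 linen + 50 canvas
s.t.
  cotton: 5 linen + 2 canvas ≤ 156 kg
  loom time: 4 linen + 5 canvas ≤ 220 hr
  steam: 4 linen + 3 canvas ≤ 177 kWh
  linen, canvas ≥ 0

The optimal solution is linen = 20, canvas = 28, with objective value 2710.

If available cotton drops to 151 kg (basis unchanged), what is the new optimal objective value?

2672.5

Binding: cotton and loom time. Non-binding: steam (13 unused).
Slack constraints have shadow price 0 (complementary slackness).
From A_Bᵀ y = c: 5·y_cotton + 4·y_loom time = 65.5; 2·y_cotton + 5·y_loom time = 50.
Solving: y_cotton = 7.5, y_loom time = 7.
Δz = y_cotton·Δb = 7.5 × (-5) = -37.5, so new z* = 2710 − 37.5 = 2672.5.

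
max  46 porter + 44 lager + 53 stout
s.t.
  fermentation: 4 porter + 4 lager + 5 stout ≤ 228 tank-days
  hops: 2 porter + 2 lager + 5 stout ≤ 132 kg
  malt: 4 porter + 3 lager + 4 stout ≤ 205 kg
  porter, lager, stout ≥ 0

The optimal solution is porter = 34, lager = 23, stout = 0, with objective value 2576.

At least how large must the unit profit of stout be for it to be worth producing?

Binding: fermentation and malt. Non-binding: hops (18 unused).
By complementary slackness, y = 0 for the non-binding constraint.
Dual feasibility on the basic columns requires 4·y_fermentation + 4·y_malt = 46, 4·y_fermentation + 3·y_malt = 44.
Solving: y_fermentation = 9.5, y_malt = 2.
stout enters the basis when its profit ≥ yᵀa₃ = 9.5·5 + 2·4 = 55.5.

55.5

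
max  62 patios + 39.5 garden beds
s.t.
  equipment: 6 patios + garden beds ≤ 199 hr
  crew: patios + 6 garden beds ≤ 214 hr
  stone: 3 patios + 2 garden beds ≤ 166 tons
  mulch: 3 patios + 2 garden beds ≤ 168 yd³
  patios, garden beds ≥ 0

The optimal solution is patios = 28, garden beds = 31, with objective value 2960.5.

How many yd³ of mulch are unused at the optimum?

22

mulch used = 3·28 + 2·31 = 146; slack = 168 − 146 = 22.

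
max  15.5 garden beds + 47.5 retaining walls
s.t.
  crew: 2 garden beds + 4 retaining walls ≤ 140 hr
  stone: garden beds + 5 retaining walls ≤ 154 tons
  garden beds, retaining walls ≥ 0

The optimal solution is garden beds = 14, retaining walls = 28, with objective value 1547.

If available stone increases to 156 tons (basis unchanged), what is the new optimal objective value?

At the optimum: crew uses 140 of 140 (binding); stone uses 154 of 154 (binding).
From A_Bᵀ y = c: 2·y_crew + 1·y_stone = 15.5; 4·y_crew + 5·y_stone = 47.5.
Solving: y_crew = 5, y_stone = 5.5.
Δz = y_stone·Δb = 5.5 × (2) = 11, so new z* = 1547 + 11 = 1558.

1558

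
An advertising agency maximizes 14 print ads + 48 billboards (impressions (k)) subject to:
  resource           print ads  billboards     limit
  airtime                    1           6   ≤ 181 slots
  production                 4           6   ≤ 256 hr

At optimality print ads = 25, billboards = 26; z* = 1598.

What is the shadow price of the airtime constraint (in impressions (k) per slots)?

6

At the optimum: airtime uses 181 of 181 (binding); production uses 256 of 256 (binding).
Dual feasibility on the basic columns requires 1·y_airtime + 4·y_production = 14, 6·y_airtime + 6·y_production = 48.
→ y_airtime = 6 and y_production = 2.
Shadow price of airtime = 6.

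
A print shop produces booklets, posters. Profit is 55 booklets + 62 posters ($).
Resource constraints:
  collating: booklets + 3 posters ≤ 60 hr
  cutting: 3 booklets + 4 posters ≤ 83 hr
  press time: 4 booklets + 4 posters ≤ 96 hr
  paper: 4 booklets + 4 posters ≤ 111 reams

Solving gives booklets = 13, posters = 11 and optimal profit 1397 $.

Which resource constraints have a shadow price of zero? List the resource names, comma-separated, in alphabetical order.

collating, paper

collating: 46/60 (slack 14)
cutting: 83/83 (binding)
press time: 96/96 (binding)
paper: 96/111 (slack 15)
By complementary slackness, a constraint with positive slack has shadow price 0 → collating, paper.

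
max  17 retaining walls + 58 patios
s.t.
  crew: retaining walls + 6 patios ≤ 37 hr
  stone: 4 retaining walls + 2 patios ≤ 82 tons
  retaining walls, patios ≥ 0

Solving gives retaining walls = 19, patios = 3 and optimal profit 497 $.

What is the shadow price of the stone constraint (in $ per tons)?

2

At the optimum: crew uses 37 of 37 (binding); stone uses 82 of 82 (binding).
Dual feasibility on the basic columns requires 1·y_crew + 4·y_stone = 17, 6·y_crew + 2·y_stone = 58.
→ y_crew = 9 and y_stone = 2.
Shadow price of stone = 2.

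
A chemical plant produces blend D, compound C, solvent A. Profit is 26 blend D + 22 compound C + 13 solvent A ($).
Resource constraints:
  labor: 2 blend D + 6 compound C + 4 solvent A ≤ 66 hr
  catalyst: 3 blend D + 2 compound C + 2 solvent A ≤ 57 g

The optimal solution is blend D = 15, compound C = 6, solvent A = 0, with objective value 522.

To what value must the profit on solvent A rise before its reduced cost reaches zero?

20

Check each constraint at x*: labor 66/66 (tight); catalyst 57/57 (tight).
The binding rows give the dual system: 2·y_labor + 3·y_catalyst = 26 and 6·y_labor + 2·y_catalyst = 22.
Solving: y_labor = 1, y_catalyst = 8.
solvent A enters the basis when its profit ≥ yᵀa₃ = 1·4 + 8·2 = 20.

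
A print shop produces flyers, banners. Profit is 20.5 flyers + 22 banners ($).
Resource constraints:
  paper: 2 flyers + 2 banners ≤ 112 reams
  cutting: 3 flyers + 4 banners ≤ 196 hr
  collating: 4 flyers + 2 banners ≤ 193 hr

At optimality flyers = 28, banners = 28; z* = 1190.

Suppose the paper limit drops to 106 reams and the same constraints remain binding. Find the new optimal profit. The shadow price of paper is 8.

Δb = -6, so new z* = 1190 + (8)·(-6) = 1190 − 48 = 1142.

1142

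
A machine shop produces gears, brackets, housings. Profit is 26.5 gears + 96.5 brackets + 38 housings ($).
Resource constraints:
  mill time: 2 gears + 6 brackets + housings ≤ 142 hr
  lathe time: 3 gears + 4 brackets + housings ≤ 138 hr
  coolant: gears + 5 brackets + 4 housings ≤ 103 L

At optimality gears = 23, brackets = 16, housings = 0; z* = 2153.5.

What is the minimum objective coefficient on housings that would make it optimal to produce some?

Check each constraint at x*: mill time 142/142 (tight); lathe time 133/138 (slack 5); coolant 103/103 (tight).
Slack constraints have shadow price 0 (complementary slackness).
Dual feasibility on the basic columns requires 2·y_mill time + 1·y_coolant = 26.5, 6·y_mill time + 5·y_coolant = 96.5.
This yields shadow prices y_mill time = 9, y_coolant = 8.5.
housings enters the basis when its profit ≥ yᵀa₃ = 9·1 + 8.5·4 = 43.

43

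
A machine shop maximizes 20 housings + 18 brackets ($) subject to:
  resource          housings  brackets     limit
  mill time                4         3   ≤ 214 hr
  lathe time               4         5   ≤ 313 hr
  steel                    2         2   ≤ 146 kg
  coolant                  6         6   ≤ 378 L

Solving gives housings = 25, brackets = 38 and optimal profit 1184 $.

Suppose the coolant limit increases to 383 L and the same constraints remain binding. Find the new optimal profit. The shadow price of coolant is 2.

Δb = 5, so new z* = 1184 + (2)·(5) = 1184 + 10 = 1194.

1194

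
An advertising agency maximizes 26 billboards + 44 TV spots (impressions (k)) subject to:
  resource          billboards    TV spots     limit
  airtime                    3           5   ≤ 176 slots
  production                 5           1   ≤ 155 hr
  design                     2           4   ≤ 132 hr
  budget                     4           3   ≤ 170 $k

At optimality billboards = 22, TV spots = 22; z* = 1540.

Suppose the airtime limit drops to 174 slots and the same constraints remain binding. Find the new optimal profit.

Check each constraint at x*: airtime 176/176 (tight); production 132/155 (slack 23); design 132/132 (tight); budget 154/170 (slack 16).
Slack constraints have shadow price 0 (complementary slackness).
The binding rows give the dual system: 3·y_airtime + 2·y_design = 26 and 5·y_airtime + 4·y_design = 44.
→ y_airtime = 8 and y_design = 1.
Δz = y_airtime·Δb = 8 × (-2) = -16, so new z* = 1540 − 16 = 1524.

1524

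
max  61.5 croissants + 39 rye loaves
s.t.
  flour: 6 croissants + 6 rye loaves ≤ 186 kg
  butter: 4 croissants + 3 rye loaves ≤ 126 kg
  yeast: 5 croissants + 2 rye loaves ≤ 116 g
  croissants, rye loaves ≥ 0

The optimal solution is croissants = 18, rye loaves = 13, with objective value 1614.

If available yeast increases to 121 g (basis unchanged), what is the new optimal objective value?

At the optimum: flour uses 186 of 186 (binding); butter uses 111 of 126 (slack = 15); yeast uses 116 of 116 (binding).
By complementary slackness, y = 0 for the non-binding constraint.
The binding rows give the dual system: 6·y_flour + 5·y_yeast = 61.5 and 6·y_flour + 2·y_yeast = 39.
This yields shadow prices y_flour = 4, y_yeast = 7.5.
Δz = y_yeast·Δb = 7.5 × (5) = 37.5, so new z* = 1614 + 37.5 = 1651.5.

1651.5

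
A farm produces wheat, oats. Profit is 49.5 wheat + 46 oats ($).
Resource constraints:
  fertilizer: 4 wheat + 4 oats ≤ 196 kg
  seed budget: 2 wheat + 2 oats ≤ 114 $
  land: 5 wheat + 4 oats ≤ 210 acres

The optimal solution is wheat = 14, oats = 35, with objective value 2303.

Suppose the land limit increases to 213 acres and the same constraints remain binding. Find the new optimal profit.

At the optimum: fertilizer uses 196 of 196 (binding); seed budget uses 98 of 114 (slack = 16); land uses 210 of 210 (binding).
By complementary slackness, y = 0 for the non-binding constraint.
From A_Bᵀ y = c: 4·y_fertilizer + 5·y_land = 49.5; 4·y_fertilizer + 4·y_land = 46.
This yields shadow prices y_fertilizer = 8, y_land = 3.5.
Δz = y_land·Δb = 3.5 × (3) = 10.5, so new z* = 2303 + 10.5 = 2313.5.

2313.5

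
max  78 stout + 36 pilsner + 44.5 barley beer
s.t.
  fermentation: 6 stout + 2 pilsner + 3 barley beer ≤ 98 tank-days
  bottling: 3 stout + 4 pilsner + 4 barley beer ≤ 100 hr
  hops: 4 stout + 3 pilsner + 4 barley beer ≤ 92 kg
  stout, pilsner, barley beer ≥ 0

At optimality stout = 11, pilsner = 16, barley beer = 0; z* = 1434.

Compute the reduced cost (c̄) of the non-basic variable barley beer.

-6.5

Check each constraint at x*: fermentation 98/98 (tight); bottling 97/100 (slack 3); hops 92/92 (tight).
Slack constraints have shadow price 0 (complementary slackness).
The binding rows give the dual system: 6·y_fermentation + 4·y_hops = 78 and 2·y_fermentation + 3·y_hops = 36.
→ y_fermentation = 9 and y_hops = 6.
Reduced cost of barley beer: c₃ − yᵀa₃ = 44.5 − (9·3 + 6·4) = 44.5 − 51 = -6.5.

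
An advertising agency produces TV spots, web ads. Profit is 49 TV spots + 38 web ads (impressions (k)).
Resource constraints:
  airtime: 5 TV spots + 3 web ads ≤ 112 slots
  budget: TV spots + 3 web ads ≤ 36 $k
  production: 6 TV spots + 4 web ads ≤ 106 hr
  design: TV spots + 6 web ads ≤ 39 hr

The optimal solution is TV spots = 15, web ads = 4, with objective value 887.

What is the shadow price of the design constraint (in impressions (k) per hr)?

1

Binding: production and design. Non-binding: airtime (25 unused), budget (9 unused).
Slack constraints have shadow price 0 (complementary slackness).
Dual feasibility on the basic columns requires 6·y_production + 1·y_design = 49, 4·y_production + 6·y_design = 38.
Solving: y_production = 8, y_design = 1.
Shadow price of design = 1.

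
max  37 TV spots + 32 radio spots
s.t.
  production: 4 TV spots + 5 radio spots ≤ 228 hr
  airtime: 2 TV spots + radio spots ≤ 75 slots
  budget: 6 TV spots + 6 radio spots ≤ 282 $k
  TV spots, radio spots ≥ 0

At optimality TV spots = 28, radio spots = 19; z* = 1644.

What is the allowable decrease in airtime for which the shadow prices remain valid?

Binding constraints: airtime, budget. The basis is B = [[2,1],[6,6]] with det 6.
Per unit decrease in airtime, x* moves by d = (-1, 1).
The basis stays optimal until production becomes binding; allowable decrease = 21 slots.

21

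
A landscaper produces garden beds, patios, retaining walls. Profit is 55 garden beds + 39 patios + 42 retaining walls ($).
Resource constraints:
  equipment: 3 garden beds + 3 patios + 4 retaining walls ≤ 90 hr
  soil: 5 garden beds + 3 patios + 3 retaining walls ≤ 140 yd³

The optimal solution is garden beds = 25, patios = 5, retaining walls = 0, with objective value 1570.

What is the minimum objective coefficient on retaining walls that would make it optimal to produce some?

Check each constraint at x*: equipment 90/90 (tight); soil 140/140 (tight).
The binding rows give the dual system: 3·y_equipment + 5·y_soil = 55 and 3·y_equipment + 3·y_soil = 39.
This yields shadow prices y_equipment = 5, y_soil = 8.
retaining walls enters the basis when its profit ≥ yᵀa₃ = 5·4 + 8·3 = 44.

44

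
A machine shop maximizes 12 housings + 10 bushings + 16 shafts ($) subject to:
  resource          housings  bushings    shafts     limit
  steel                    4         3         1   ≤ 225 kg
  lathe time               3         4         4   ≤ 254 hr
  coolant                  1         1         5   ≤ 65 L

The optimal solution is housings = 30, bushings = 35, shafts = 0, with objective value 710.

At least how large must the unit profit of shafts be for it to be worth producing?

At the optimum: steel uses 225 of 225 (binding); lathe time uses 230 of 254 (slack = 24); coolant uses 65 of 65 (binding).
Slack constraints have shadow price 0 (complementary slackness).
From A_Bᵀ y = c: 4·y_steel + 1·y_coolant = 12; 3·y_steel + 1·y_coolant = 10.
→ y_steel = 2 and y_coolant = 4.
shafts enters the basis when its profit ≥ yᵀa₃ = 2·1 + 4·5 = 22.

22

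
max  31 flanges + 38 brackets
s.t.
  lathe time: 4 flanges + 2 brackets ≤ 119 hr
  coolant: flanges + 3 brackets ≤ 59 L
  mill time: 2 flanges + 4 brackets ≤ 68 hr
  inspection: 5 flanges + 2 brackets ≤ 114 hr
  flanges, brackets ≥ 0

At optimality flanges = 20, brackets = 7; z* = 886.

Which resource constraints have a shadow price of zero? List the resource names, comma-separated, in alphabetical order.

lathe time: 94/119 (slack 25)
coolant: 41/59 (slack 18)
mill time: 68/68 (binding)
inspection: 114/114 (binding)
By complementary slackness, a constraint with positive slack has shadow price 0 → coolant, lathe time.

coolant, lathe time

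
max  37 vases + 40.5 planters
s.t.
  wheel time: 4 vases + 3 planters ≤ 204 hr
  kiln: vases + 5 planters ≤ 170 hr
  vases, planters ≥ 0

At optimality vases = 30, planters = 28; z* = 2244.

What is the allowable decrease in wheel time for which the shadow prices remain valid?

102

Binding constraints: wheel time, kiln. The basis is B = [[4,3],[1,5]] with det 17.
Per unit decrease in wheel time, x* moves by d = (-0.2941, 0.0588).
The basis stays optimal until vases reaches 0; allowable decrease = 102 hr.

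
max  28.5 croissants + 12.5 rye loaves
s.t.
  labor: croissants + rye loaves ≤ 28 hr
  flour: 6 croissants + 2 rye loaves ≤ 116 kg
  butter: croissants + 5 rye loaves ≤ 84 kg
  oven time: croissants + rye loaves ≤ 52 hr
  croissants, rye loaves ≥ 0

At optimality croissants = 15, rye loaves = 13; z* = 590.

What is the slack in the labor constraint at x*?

0

labor used = 1·15 + 1·13 = 28; slack = 28 − 28 = 0.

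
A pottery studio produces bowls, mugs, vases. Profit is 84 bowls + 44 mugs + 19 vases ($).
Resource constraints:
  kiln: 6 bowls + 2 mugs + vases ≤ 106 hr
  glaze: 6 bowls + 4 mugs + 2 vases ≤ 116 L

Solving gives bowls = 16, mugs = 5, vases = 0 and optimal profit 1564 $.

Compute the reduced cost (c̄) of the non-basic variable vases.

Both kiln and glaze are binding at x*.
From A_Bᵀ y = c: 6·y_kiln + 6·y_glaze = 84; 2·y_kiln + 4·y_glaze = 44.
→ y_kiln = 6 and y_glaze = 8.
Reduced cost of vases: c₃ − yᵀa₃ = 19 − (6·1 + 8·2) = 19 − 22 = -3.

-3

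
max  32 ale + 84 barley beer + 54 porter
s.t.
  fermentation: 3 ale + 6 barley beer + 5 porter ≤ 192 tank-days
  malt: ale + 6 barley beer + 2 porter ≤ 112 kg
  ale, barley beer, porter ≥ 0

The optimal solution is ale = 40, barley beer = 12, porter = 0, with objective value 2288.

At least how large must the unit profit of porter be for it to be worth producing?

55

At the optimum: fermentation uses 192 of 192 (binding); malt uses 112 of 112 (binding).
From A_Bᵀ y = c: 3·y_fermentation + 1·y_malt = 32; 6·y_fermentation + 6·y_malt = 84.
Solving: y_fermentation = 9, y_malt = 5.
porter enters the basis when its profit ≥ yᵀa₃ = 9·5 + 5·2 = 55.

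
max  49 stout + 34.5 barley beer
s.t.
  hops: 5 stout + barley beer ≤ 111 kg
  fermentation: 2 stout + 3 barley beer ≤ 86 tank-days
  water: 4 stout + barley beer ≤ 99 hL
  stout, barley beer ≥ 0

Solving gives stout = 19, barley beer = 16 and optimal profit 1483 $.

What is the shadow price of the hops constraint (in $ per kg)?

6

At the optimum: hops uses 111 of 111 (binding); fermentation uses 86 of 86 (binding); water uses 92 of 99 (slack = 7).
By complementary slackness, y = 0 for the non-binding constraint.
Dual feasibility on the basic columns requires 5·y_hops + 2·y_fermentation = 49, 1·y_hops + 3·y_fermentation = 34.5.
This yields shadow prices y_hops = 6, y_fermentation = 9.5.
Shadow price of hops = 6.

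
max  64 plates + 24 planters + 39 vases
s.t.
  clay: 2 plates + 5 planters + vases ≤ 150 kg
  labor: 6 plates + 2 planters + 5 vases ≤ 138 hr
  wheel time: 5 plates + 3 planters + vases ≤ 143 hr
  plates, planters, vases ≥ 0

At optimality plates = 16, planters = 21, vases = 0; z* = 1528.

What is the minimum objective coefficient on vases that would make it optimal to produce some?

47

Binding: labor and wheel time. Non-binding: clay (13 unused).
Since clay is not tight, its dual is 0.
The binding rows give the dual system: 6·y_labor + 5·y_wheel time = 64 and 2·y_labor + 3·y_wheel time = 24.
This yields shadow prices y_labor = 9, y_wheel time = 2.
vases enters the basis when its profit ≥ yᵀa₃ = 9·5 + 2·1 = 47.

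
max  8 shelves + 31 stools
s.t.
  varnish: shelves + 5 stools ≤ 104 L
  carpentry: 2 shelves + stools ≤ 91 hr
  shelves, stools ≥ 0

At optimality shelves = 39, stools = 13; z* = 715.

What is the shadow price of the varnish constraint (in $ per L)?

At the optimum: varnish uses 104 of 104 (binding); carpentry uses 91 of 91 (binding).
From A_Bᵀ y = c: 1·y_varnish + 2·y_carpentry = 8; 5·y_varnish + 1·y_carpentry = 31.
This yields shadow prices y_varnish = 6, y_carpentry = 1.
Shadow price of varnish = 6.

6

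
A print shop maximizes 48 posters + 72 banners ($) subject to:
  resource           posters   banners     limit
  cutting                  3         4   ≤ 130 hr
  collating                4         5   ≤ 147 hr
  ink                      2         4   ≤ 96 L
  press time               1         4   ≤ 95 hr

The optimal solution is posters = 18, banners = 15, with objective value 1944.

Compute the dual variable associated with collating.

8

At the optimum: cutting uses 114 of 130 (slack = 16); collating uses 147 of 147 (binding); ink uses 96 of 96 (binding); press time uses 78 of 95 (slack = 17).
Since cutting, press time are not tight, their duals are 0.
The binding rows give the dual system: 4·y_collating + 2·y_ink = 48 and 5·y_collating + 4·y_ink = 72.
This yields shadow prices y_collating = 8, y_ink = 8.
Shadow price of collating = 8.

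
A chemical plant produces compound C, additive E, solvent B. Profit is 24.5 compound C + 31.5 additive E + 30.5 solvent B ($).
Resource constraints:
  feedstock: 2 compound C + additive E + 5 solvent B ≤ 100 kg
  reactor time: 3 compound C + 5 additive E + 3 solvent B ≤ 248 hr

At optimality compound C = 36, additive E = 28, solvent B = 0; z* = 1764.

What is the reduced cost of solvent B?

-6

Both feedstock and reactor time are binding at x*.
From A_Bᵀ y = c: 2·y_feedstock + 3·y_reactor time = 24.5; 1·y_feedstock + 5·y_reactor time = 31.5.
This yields shadow prices y_feedstock = 4, y_reactor time = 5.5.
Reduced cost of solvent B: c₃ − yᵀa₃ = 30.5 − (4·5 + 5.5·3) = 30.5 − 36.5 = -6.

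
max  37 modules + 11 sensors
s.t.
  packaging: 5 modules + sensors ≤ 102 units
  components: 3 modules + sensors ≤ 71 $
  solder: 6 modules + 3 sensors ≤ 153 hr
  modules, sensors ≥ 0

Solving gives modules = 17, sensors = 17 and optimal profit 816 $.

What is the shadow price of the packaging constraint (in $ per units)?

At the optimum: packaging uses 102 of 102 (binding); components uses 68 of 71 (slack = 3); solder uses 153 of 153 (binding).
Since components is not tight, its dual is 0.
The binding rows give the dual system: 5·y_packaging + 6·y_solder = 37 and 1·y_packaging + 3·y_solder = 11.
→ y_packaging = 5 and y_solder = 2.
Shadow price of packaging = 5.

5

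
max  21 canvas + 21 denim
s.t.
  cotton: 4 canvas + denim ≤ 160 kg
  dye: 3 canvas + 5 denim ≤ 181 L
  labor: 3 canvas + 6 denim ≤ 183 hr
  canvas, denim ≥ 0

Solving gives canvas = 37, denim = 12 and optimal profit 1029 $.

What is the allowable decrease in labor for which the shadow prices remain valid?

Binding constraints: cotton, labor. The basis is B = [[4,1],[3,6]] with det 21.
Per unit decrease in labor, x* moves by d = (0.0476, -0.1905).
The basis stays optimal until denim reaches 0; allowable decrease = 63 hr.

63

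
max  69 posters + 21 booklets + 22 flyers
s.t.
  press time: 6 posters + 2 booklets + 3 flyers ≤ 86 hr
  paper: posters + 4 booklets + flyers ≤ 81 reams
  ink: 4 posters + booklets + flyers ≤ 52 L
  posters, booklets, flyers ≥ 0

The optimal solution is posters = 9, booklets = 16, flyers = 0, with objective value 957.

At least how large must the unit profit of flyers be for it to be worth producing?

Binding: press time and ink. Non-binding: paper (8 unused).
By complementary slackness, y = 0 for the non-binding constraint.
From A_Bᵀ y = c: 6·y_press time + 4·y_ink = 69; 2·y_press time + 1·y_ink = 21.
This yields shadow prices y_press time = 7.5, y_ink = 6.
flyers enters the basis when its profit ≥ yᵀa₃ = 7.5·3 + 6·1 = 28.5.

28.5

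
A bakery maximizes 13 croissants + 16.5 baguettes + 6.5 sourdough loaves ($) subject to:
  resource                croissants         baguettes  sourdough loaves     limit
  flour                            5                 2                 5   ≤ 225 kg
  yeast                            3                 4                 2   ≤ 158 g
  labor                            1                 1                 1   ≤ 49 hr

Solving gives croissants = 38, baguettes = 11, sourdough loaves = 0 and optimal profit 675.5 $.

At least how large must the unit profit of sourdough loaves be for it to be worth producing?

At the optimum: flour uses 212 of 225 (slack = 13); yeast uses 158 of 158 (binding); labor uses 49 of 49 (binding).
Since flour is not tight, its dual is 0.
From A_Bᵀ y = c: 3·y_yeast + 1·y_labor = 13; 4·y_yeast + 1·y_labor = 16.5.
Solving: y_yeast = 3.5, y_labor = 2.5.
sourdough loaves enters the basis when its profit ≥ yᵀa₃ = 3.5·2 + 2.5·1 = 9.5.

9.5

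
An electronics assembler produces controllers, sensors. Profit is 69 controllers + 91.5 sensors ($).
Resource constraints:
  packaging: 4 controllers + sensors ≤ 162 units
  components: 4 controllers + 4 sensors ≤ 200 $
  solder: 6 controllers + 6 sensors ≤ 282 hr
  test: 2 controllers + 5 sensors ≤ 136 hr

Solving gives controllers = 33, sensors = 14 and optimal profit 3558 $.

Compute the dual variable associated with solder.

Binding: solder and test. Non-binding: packaging (16 unused), components (12 unused).
Slack constraints have shadow price 0 (complementary slackness).
Dual feasibility on the basic columns requires 6·y_solder + 2·y_test = 69, 6·y_solder + 5·y_test = 91.5.
→ y_solder = 9 and y_test = 7.5.
Shadow price of solder = 9.

9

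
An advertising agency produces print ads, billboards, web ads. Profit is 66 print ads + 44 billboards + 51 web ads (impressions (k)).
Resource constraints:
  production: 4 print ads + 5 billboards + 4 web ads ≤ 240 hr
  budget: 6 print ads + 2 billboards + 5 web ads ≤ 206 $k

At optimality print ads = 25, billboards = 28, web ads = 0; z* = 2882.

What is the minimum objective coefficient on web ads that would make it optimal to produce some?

Check each constraint at x*: production 240/240 (tight); budget 206/206 (tight).
The binding rows give the dual system: 4·y_production + 6·y_budget = 66 and 5·y_production + 2·y_budget = 44.
This yields shadow prices y_production = 6, y_budget = 7.
web ads enters the basis when its profit ≥ yᵀa₃ = 6·4 + 7·5 = 59.

59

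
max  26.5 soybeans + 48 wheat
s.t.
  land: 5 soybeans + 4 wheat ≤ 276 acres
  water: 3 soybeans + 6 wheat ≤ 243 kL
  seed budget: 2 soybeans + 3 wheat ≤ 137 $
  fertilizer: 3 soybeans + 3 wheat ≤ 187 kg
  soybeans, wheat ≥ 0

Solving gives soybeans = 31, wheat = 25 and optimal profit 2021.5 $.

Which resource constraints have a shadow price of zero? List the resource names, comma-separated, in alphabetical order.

fertilizer, land

land: 255/276 (slack 21)
water: 243/243 (binding)
seed budget: 137/137 (binding)
fertilizer: 168/187 (slack 19)
By complementary slackness, a constraint with positive slack has shadow price 0 → fertilizer, land.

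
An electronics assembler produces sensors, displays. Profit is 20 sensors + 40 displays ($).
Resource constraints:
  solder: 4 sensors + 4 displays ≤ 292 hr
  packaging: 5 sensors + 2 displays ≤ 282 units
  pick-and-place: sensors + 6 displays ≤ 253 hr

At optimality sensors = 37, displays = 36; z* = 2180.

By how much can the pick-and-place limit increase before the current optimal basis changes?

185

Binding constraints: solder, pick-and-place. The basis is B = [[4,4],[1,6]] with det 20.
Per unit increase in pick-and-place, x* moves by d = (-0.2, 0.2).
The basis stays optimal until sensors reaches 0; allowable increase = 185 hr.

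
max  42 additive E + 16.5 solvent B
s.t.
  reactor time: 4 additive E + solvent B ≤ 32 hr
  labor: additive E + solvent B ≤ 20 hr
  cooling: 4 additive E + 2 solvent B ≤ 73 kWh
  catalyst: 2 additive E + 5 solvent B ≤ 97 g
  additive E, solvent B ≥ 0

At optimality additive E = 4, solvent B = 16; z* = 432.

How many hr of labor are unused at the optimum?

0

labor used = 1·4 + 1·16 = 20; slack = 20 − 20 = 0.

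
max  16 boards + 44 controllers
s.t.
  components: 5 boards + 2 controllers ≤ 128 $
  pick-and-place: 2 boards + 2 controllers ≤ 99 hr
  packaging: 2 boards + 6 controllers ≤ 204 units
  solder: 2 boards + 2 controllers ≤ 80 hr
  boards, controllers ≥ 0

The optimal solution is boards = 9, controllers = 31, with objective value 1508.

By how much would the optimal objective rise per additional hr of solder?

Check each constraint at x*: components 107/128 (slack 21); pick-and-place 80/99 (slack 19); packaging 204/204 (tight); solder 80/80 (tight).
Slack constraints have shadow price 0 (complementary slackness).
From A_Bᵀ y = c: 2·y_packaging + 2·y_solder = 16; 6·y_packaging + 2·y_solder = 44.
This yields shadow prices y_packaging = 7, y_solder = 1.
Shadow price of solder = 1.

1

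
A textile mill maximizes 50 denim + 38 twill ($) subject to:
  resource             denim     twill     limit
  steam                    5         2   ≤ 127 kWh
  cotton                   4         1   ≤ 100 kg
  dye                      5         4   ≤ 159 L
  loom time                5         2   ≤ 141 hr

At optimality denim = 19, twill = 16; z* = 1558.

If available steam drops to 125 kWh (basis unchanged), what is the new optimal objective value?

Check each constraint at x*: steam 127/127 (tight); cotton 92/100 (slack 8); dye 159/159 (tight); loom time 127/141 (slack 14).
By complementary slackness, y = 0 for the non-binding constraints.
From A_Bᵀ y = c: 5·y_steam + 5·y_dye = 50; 2·y_steam + 4·y_dye = 38.
Solving: y_steam = 1, y_dye = 9.
Δz = y_steam·Δb = 1 × (-2) = -2, so new z* = 1558 − 2 = 1556.

1556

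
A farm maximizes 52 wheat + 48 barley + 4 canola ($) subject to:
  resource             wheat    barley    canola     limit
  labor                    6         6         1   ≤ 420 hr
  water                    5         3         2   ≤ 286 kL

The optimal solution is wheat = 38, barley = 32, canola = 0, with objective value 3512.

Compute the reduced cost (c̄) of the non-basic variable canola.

At the optimum: labor uses 420 of 420 (binding); water uses 286 of 286 (binding).
The binding rows give the dual system: 6·y_labor + 5·y_water = 52 and 6·y_labor + 3·y_water = 48.
Solving: y_labor = 7, y_water = 2.
Reduced cost of canola: c₃ − yᵀa₃ = 4 − (7·1 + 2·2) = 4 − 11 = -7.

-7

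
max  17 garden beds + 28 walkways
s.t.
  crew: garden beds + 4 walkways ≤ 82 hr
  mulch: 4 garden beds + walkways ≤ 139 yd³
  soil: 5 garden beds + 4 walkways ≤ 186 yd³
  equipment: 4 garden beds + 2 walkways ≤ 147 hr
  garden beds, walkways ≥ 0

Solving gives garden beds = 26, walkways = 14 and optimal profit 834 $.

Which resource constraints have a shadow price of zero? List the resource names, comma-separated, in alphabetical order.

equipment, mulch

crew: 82/82 (binding)
mulch: 118/139 (slack 21)
soil: 186/186 (binding)
equipment: 132/147 (slack 15)
By complementary slackness, a constraint with positive slack has shadow price 0 → equipment, mulch.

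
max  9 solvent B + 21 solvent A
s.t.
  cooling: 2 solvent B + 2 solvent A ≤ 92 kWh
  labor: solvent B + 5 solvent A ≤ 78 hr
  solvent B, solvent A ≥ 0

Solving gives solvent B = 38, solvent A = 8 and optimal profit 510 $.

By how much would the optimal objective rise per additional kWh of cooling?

At the optimum: cooling uses 92 of 92 (binding); labor uses 78 of 78 (binding).
From A_Bᵀ y = c: 2·y_cooling + 1·y_labor = 9; 2·y_cooling + 5·y_labor = 21.
→ y_cooling = 3 and y_labor = 3.
Shadow price of cooling = 3.

3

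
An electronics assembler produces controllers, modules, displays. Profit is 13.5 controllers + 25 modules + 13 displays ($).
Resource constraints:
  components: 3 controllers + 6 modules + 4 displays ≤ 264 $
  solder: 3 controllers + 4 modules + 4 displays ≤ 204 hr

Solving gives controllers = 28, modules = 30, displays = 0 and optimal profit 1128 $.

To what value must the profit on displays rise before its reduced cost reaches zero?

Both components and solder are binding at x*.
The binding rows give the dual system: 3·y_components + 3·y_solder = 13.5 and 6·y_components + 4·y_solder = 25.
This yields shadow prices y_components = 3.5, y_solder = 1.
displays enters the basis when its profit ≥ yᵀa₃ = 3.5·4 + 1·4 = 18.

18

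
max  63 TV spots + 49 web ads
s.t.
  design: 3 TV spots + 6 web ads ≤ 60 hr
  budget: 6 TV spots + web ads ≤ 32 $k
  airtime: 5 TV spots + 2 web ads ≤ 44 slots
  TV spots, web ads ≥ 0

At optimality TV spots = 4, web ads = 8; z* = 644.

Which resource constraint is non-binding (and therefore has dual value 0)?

airtime

design: 60/60 (binding)
budget: 32/32 (binding)
airtime: 36/44 (slack 8)
By complementary slackness, a constraint with positive slack has shadow price 0 → airtime.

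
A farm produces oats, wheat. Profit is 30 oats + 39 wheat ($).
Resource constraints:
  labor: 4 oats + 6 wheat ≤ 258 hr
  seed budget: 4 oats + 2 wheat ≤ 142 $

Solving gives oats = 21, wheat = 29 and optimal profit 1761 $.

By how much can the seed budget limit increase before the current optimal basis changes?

116

Binding constraints: labor, seed budget. The basis is B = [[4,6],[4,2]] with det -16.
Per unit increase in seed budget, x* moves by d = (0.375, -0.25).
The basis stays optimal until wheat reaches 0; allowable increase = 116 $.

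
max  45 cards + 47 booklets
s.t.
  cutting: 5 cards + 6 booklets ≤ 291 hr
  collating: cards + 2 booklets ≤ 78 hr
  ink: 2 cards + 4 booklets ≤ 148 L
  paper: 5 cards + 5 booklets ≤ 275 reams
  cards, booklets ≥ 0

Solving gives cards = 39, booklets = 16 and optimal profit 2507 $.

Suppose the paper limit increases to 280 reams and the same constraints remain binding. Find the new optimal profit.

2542

Binding: cutting and paper. Non-binding: collating (7 unused), ink (6 unused).
By complementary slackness, y = 0 for the non-binding constraints.
From A_Bᵀ y = c: 5·y_cutting + 5·y_paper = 45; 6·y_cutting + 5·y_paper = 47.
This yields shadow prices y_cutting = 2, y_paper = 7.
Δz = y_paper·Δb = 7 × (5) = 35, so new z* = 2507 + 35 = 2542.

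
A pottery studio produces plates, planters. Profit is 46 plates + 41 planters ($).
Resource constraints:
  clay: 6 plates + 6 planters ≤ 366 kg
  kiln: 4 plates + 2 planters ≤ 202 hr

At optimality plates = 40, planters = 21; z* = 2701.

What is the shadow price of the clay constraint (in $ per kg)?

At the optimum: clay uses 366 of 366 (binding); kiln uses 202 of 202 (binding).
Dual feasibility on the basic columns requires 6·y_clay + 4·y_kiln = 46, 6·y_clay + 2·y_kiln = 41.
→ y_clay = 6 and y_kiln = 2.5.
Shadow price of clay = 6.

6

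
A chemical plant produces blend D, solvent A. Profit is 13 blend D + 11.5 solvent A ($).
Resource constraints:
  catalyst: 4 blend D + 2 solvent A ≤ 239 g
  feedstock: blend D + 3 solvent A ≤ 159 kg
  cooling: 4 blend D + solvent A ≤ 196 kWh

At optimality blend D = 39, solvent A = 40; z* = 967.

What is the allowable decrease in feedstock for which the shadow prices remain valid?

Binding constraints: feedstock, cooling. The basis is B = [[1,3],[4,1]] with det -11.
Per unit decrease in feedstock, x* moves by d = (0.0909, -0.3636).
The basis stays optimal until solvent A reaches 0; allowable decrease = 110 kg.

110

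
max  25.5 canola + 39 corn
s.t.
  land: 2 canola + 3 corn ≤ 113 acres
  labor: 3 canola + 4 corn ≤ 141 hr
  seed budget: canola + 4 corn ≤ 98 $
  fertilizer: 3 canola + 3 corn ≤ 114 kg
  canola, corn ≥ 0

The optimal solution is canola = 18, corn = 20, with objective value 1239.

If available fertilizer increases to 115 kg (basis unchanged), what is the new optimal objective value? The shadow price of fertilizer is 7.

Δb = 1, so new z* = 1239 + (7)·(1) = 1239 + 7 = 1246.

1246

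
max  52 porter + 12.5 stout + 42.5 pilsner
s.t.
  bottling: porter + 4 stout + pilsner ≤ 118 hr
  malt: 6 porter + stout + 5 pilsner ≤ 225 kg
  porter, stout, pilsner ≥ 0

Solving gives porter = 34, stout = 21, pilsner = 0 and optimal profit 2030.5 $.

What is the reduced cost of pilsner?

At the optimum: bottling uses 118 of 118 (binding); malt uses 225 of 225 (binding).
From A_Bᵀ y = c: 1·y_bottling + 6·y_malt = 52; 4·y_bottling + 1·y_malt = 12.5.
→ y_bottling = 1 and y_malt = 8.5.
Reduced cost of pilsner: c₃ − yᵀa₃ = 42.5 − (1·1 + 8.5·5) = 42.5 − 43.5 = -1.

-1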